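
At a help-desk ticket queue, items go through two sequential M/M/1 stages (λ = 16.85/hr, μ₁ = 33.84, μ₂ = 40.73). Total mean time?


Each node sees arrival rate λ = 16.85/hr (tandem ⇒ throughput preserved).
W₁ = 1/(μ₁−λ) = 1/(33.84−16.85) = 0.05886 hr
W₂ = 1/(μ₂−λ) = 1/(40.73−16.85) = 0.04188 hr
W_total = W₁ + W₂ = 0.05886 + 0.04188 = 0.10073 hr

Final: 0.10073 hr


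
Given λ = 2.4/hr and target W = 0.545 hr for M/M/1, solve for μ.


W = 1/(μ−λ) ⇒ μ − λ = 1/W = 1/0.545 = 1.8349
μ = λ + 1/W = 2.4 + 1.8349 = 4.2349 per hr

Final: 4.2349 /hr


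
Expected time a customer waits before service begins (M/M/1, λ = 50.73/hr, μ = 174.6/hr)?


ρ = 50.73/174.6 = 0.2905
Wq = ρ/(μ−λ) = 0.2905/(174.6 − 50.73) = 0.2905/123.87 = 0.002346 hr

Final: 0.002346 hr


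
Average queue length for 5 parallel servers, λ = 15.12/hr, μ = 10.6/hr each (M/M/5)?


a = λ/μ = 1.4264; ρ = a/5 = 0.2853
P₀ = 0.239877
Lq = P₀·a^c·ρ / (c!·(1−ρ)²) = 0.239877·5.90513·0.2853/(120·0.51082)
= 0.006592

Final: 0.006592


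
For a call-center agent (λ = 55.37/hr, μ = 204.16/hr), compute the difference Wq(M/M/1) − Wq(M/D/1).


ρ = 55.37/204.16 = 0.2712
Wq(M/M/1) = ρ/(μ−λ) = 0.2712/148.79 = 0.001823 hr
Wq(M/D/1) = ρ/(2(μ−λ)) = 0.0009114 hr
Savings = 0.001823 − 0.0009114 = 0.0009114 hr

Final: 0.0009114 hr


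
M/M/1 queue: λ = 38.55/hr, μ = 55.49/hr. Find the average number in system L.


ρ = λ/μ = 38.55/55.49 = 0.6947
L = ρ/(1−ρ) = 0.6947/(1 − 0.6947) = 0.6947/0.3053 = 2.2757

Final: 2.2757


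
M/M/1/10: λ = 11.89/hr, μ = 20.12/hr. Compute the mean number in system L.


ρ = 11.89/20.12 = 0.5910
L = ρ[1 − (K+1)ρ^K + Kρ^(K+1)] / [(1−ρ)(1−ρ^(K+1))]
Numerator: 0.5910·(1 − 11·0.005194 + 10·0.003070) = 0.575328
Denominator: (0.4090)·(0.996930) = 0.407790
L = 0.575328/0.407790 = 1.4108

Final: 1.4108


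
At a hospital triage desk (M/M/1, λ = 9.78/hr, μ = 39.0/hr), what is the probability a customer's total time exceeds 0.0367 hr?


W ~ Exponential(μ−λ) for M/M/1.
μ − λ = 39.0 − 9.78 = 29.2200
P(W > t) = e^{−(μ−λ)t} = e^{−1.0724} = 0.342195

Final: 0.342195


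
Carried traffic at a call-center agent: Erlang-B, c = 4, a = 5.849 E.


B(4,5.849) = 0.459751 (Erlang-B)
Carried load = a(1 − B) = 5.849·(1 − 0.459751) = 5.849·0.540249 = 3.1599 E

Final: 3.1599 Erlangs


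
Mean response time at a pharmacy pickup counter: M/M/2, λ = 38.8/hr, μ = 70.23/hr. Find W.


a = 0.5525; ρ = 0.2762; P₀ = 0.567109
Lq = P₀·a^c·ρ/(c!(1−ρ)²) = 0.04564
Wq = Lq/λ = 0.04564/38.8 = 0.001176 hr
W = Wq + 1/μ = 0.001176 + 0.01424 = 0.01542 hr

Final: 0.01542 hr


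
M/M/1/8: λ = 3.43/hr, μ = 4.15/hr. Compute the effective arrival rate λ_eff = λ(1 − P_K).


ρ = 0.8265; P_K = (1−ρ)ρ^8/(1−ρ^9) = 0.046071
λ_eff = λ(1 − P_K) = 3.43·(1 − 0.046071) = 3.43·0.953929 = 3.2720 /hr

Final: 3.2720 /hr


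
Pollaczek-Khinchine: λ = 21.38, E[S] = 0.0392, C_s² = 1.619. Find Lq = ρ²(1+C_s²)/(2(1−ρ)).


ρ = λ·E[S] = 21.38·0.0392 = 0.8381
Lq = ρ²(1+C_s²)/(2(1−ρ)) = 0.7024·(1+1.619)/(2·0.1619)
= 0.7024·2.6190/0.3238 = 5.68114

Final: 5.68114


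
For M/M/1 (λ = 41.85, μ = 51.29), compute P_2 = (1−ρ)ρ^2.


ρ = 41.85/51.29 = 0.8159
P_n = (1−ρ)·ρ^n = (1 − 0.8159)·0.8159^2 = 0.1841·0.665772 = 0.122536

Final: 0.122536


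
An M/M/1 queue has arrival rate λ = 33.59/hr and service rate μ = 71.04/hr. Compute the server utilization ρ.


ρ = λ/μ = 33.59/71.04 = 0.4728

Final: 0.4728


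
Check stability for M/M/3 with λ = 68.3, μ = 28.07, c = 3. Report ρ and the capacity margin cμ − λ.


Total capacity cμ = 3·28.07 = 84.21/hr
ρ = λ/(cμ) = 68.3/84.21 = 0.8111
Stable ⇔ ρ < 1: YES
Spare capacity = cμ − λ = 84.21 − 68.3 = 15.91/hr

Final: ρ = 0.8111; stable; margin = 15.91/hr


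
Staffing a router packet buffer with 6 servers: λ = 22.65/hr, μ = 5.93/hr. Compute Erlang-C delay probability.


a = λ/μ = 3.8196; ρ = a/6 = 0.6366
P₀ = 0.020445 (from M/M/c formula)
C(c,a) = [a^c/(c!(1−ρ))]·P₀ = [3105.13923/(720·0.3634)]·0.020445
= 11.86741·0.020445 = 0.242629

Final: 0.242629


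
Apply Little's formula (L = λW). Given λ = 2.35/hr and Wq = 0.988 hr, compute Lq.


Lq = λWq = 2.35·0.988 = 2.3218

Final: 2.3218


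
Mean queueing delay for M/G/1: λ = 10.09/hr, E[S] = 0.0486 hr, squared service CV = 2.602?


ρ = λ·E[S] = 10.09·0.0486 = 0.4904
E[S²] = E[S]²(1+C_s²) = 0.0486²·(1+2.602) = 0.008508
Wq = λ·E[S²]/(2(1−ρ)) = 10.09·0.008508/(2·0.5096) = 0.08422 hr

Final: 0.08422 hr


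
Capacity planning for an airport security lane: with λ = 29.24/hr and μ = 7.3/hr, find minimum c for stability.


Stability requires cμ > λ ⇔ c > λ/μ.
λ/μ = 29.24/7.3 = 4.0055
Minimum integer c = ⌊4.0055⌋ + 1 = 5
Check: 5·7.3 = 36.50 > 29.24, while 4·7.3 = 29.20 ≤ 29.24

Final: 5 servers


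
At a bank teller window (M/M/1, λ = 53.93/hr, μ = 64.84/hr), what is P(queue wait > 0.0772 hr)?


ρ = 53.93/64.84 = 0.8317
P(Wq > t) = ρ·e^{−(μ−λ)t} = 0.8317·e^{−0.8423}
= 0.8317·0.430739 = 0.358263

Final: 0.358263


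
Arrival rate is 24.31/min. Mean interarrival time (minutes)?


Mean interarrival time = 1/λ = 1/24.31 minute = 0.04114 minute
In minutes: 0.04114 × 1 = 0.04114 min

Final: 0.04114 min


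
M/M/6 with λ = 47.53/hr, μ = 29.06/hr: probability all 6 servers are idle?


a = λ/μ = 47.53/29.06 = 1.6356; ρ = a/c = 0.2726
Σ_{k=0}^{5} a^k/k! (terms k=0..5) = 1.00000 + 1.63558 + 1.33756 + 0.72923 + 0.29818 + 0.09754 = 5.09810
Tail: a^6/(6!(1−ρ)) = 19.14402/(720·0.7274) = 0.03655
P₀ = 1/(5.09810 + 0.03655) = 1/5.13465 = 0.194755

Final: 0.194755


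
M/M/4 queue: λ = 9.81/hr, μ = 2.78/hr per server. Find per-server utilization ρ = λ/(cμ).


ρ = λ/(cμ) = 9.81/(4·2.78) = 9.81/11.12 = 0.8822

Final: 0.8822


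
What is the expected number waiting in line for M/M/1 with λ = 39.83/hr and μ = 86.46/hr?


ρ = 39.83/86.46 = 0.4607
Lq = ρ²/(1−ρ) = 0.2122/0.5393 = 0.3935

Final: 0.3935


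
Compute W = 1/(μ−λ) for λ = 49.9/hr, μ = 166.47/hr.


W = 1/(μ−λ) = 1/(166.47 − 49.9) = 1/116.57 = 0.008579 hr

Final: 0.008579 hr


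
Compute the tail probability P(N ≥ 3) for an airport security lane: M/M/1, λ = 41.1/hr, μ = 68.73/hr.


ρ = 41.1/68.73 = 0.5980
P(N ≥ n) = ρ^n = 0.5980^3 = 0.213839

Final: 0.213839


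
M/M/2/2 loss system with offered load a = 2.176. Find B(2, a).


B(c,a) = (a^c/c!) / Σ_{k=0}^{c} a^k/k!
a^2/2! = 2.367488
Σ terms (k=0..2): 1.00000 + 2.17600 + 2.36749 = 5.543488
B = 2.367488/5.543488 = 0.427076

Final: 0.427076


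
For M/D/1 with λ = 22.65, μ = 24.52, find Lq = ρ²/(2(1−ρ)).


ρ = 22.65/24.52 = 0.9237
M/D/1: Lq = ρ²/(2(1−ρ)) = 0.8533/(2·0.07626) = 5.59428

Final: 5.59428


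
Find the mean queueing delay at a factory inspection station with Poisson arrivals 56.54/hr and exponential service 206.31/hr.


ρ = 56.54/206.31 = 0.2741
Wq = ρ/(μ−λ) = 0.2741/(206.31 − 56.54) = 0.2741/149.77 = 0.001830 hr

Final: 0.001830 hr


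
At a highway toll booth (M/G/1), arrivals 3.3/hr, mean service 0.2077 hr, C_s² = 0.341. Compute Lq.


ρ = λ·E[S] = 3.3·0.2077 = 0.6854
Lq = ρ²(1+C_s²)/(2(1−ρ)) = 0.4698·(1+0.341)/(2·0.3146)
= 0.4698·1.3410/0.6292 = 1.00128

Final: 1.00128


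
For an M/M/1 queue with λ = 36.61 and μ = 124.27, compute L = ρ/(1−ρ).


ρ = λ/μ = 36.61/124.27 = 0.2946
L = ρ/(1−ρ) = 0.2946/(1 − 0.2946) = 0.2946/0.7054 = 0.4176

Final: 0.4176


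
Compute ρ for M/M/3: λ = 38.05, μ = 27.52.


ρ = λ/(cμ) = 38.05/(3·27.52) = 38.05/82.56 = 0.4609

Final: 0.4609


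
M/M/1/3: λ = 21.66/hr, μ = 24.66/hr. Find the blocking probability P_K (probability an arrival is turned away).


ρ = λ/μ = 21.66/24.66 = 0.8783
P_K = (1−ρ)ρ^K/(1−ρ^(K+1)) = (0.1217·0.677635)/(1 − 0.595198)
= 0.082437/0.404802 = 0.203649

Final: 0.203649


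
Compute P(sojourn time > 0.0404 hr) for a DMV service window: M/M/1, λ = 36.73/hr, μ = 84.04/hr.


W ~ Exponential(μ−λ) for M/M/1.
μ − λ = 84.04 − 36.73 = 47.3100
P(W > t) = e^{−(μ−λ)t} = e^{−1.9113} = 0.147884

Final: 0.147884


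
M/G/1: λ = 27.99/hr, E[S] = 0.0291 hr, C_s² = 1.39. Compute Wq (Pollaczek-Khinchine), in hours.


ρ = λ·E[S] = 27.99·0.0291 = 0.8145
E[S²] = E[S]²(1+C_s²) = 0.0291²·(1+1.39) = 0.002024
Wq = λ·E[S²]/(2(1−ρ)) = 27.99·0.002024/(2·0.1855) = 0.15270 hr

Final: 0.15270 hr


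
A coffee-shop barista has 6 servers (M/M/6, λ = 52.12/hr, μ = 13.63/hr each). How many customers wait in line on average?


a = λ/μ = 3.8239; ρ = a/6 = 0.6373
P₀ = 0.020346
Lq = P₀·a^c·ρ / (c!·(1−ρ)²) = 0.020346·3126.44870·0.6373/(720·0.13154)
= 0.42807

Final: 0.42807


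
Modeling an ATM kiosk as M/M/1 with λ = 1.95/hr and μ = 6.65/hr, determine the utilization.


ρ = λ/μ = 1.95/6.65 = 0.2932

Final: 0.2932


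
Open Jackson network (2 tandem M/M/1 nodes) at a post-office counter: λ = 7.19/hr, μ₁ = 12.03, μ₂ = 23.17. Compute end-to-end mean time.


Each node sees arrival rate λ = 7.19/hr (tandem ⇒ throughput preserved).
W₁ = 1/(μ₁−λ) = 1/(12.03−7.19) = 0.20661 hr
W₂ = 1/(μ₂−λ) = 1/(23.17−7.19) = 0.06258 hr
W_total = W₁ + W₂ = 0.20661 + 0.06258 = 0.26919 hr

Final: 0.26919 hr


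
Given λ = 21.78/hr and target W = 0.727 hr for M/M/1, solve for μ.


W = 1/(μ−λ) ⇒ μ − λ = 1/W = 1/0.727 = 1.3755
μ = λ + 1/W = 21.78 + 1.3755 = 23.1555 per hr

Final: 23.1555 /hr


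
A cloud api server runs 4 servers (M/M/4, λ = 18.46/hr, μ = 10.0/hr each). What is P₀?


a = λ/μ = 18.46/10.0 = 1.8460; ρ = a/c = 0.4615
Σ_{k=0}^{3} a^k/k! (terms k=0..3) = 1.00000 + 1.84600 + 1.70386 + 1.04844 = 5.59830
Tail: a^4/(4!(1−ρ)) = 11.61253/(24·0.5385) = 0.89852
P₀ = 1/(5.59830 + 0.89852) = 1/6.49682 = 0.153921

Final: 0.153921


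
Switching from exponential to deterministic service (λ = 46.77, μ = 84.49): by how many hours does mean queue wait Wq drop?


ρ = 46.77/84.49 = 0.5536
Wq(M/M/1) = ρ/(μ−λ) = 0.5536/37.72 = 0.01468 hr
Wq(M/D/1) = ρ/(2(μ−λ)) = 0.007338 hr
Savings = 0.01468 − 0.007338 = 0.007338 hr

Final: 0.007338 hr


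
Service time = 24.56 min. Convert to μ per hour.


μ = 1/(service time) in consistent units.
1 hour = 60 min, so μ = 60/24.56 = 2.4430 per hour

Final: 2.4430 /hr


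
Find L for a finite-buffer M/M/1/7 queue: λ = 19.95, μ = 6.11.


ρ = 19.95/6.11 = 3.2651
L = ρ[1 − (K+1)ρ^K + Kρ^(K+1)] / [(1−ρ)(1−ρ^(K+1))]
Numerator: 3.2651·(1 − 8·3956.505998 + 7·12918.542498) = 191920.794197
Denominator: (-2.2651)·(-12917.542498) = 29260.030797
L = 191920.794197/29260.030797 = 6.5591

Final: 6.5591


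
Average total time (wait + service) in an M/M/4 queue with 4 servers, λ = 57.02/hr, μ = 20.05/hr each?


a = 2.8439; ρ = 0.7110; P₀ = 0.047279
Lq = P₀·a^c·ρ/(c!(1−ρ)²) = 1.09669
Wq = Lq/λ = 1.09669/57.02 = 0.01923 hr
W = Wq + 1/μ = 0.01923 + 0.04988 = 0.06911 hr

Final: 0.06911 hr


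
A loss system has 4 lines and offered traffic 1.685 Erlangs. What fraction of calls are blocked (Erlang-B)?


B(c,a) = (a^c/c!) / Σ_{k=0}^{c} a^k/k!
a^4/4! = 0.335883
Σ terms (k=0..4): 1.00000 + 1.68500 + 1.41961 + 0.79735 + 0.33588 = 5.237845
B = 0.335883/5.237845 = 0.064126

Final: 0.064126


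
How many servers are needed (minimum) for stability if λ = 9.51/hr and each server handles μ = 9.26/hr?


Stability requires cμ > λ ⇔ c > λ/μ.
λ/μ = 9.51/9.26 = 1.0270
Minimum integer c = ⌊1.0270⌋ + 1 = 2
Check: 2·9.26 = 18.52 > 9.51, while 1·9.26 = 9.26 ≤ 9.51

Final: 2 servers


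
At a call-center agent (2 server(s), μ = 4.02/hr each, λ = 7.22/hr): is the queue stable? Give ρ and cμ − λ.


Total capacity cμ = 2·4.02 = 8.04/hr
ρ = λ/(cμ) = 7.22/8.04 = 0.8980
Stable ⇔ ρ < 1: YES
Spare capacity = cμ − λ = 8.04 − 7.22 = 0.82/hr

Final: ρ = 0.8980; stable; margin = 0.82/hr


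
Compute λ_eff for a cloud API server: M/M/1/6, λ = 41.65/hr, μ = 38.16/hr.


ρ = 1.0915; P_K = (1−ρ)ρ^6/(1−ρ^7) = 0.182932
λ_eff = λ(1 − P_K) = 41.65·(1 − 0.182932) = 41.65·0.817068 = 34.0309 /hr

Final: 34.0309 /hr


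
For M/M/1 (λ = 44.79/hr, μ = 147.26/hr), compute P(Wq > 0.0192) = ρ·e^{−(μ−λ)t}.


ρ = 44.79/147.26 = 0.3042
P(Wq > t) = ρ·e^{−(μ−λ)t} = 0.3042·e^{−1.9674}
= 0.3042·0.139817 = 0.042526

Final: 0.042526


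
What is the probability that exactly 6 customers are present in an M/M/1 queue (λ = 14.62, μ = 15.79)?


ρ = 14.62/15.79 = 0.9259
P_n = (1−ρ)·ρ^n = (1 − 0.9259)·0.9259^6 = 0.07410·0.630074 = 0.046687

Final: 0.046687


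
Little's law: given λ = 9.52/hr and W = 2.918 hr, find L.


L = λW = 9.52·2.918 = 27.7794

Final: 27.7794


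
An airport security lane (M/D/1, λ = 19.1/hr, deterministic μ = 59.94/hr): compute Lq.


ρ = 19.1/59.94 = 0.3187
M/D/1: Lq = ρ²/(2(1−ρ)) = 0.1015/(2·0.6813) = 0.07451

Final: 0.07451


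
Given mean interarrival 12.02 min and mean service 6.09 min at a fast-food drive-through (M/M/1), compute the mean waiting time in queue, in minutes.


λ = 60/12.02 = 4.9917 /hr
μ = 60/6.09 = 9.8522 /hr
ρ = λ/μ = 4.9917/9.8522 = 0.5067
Wq = ρ/(μ−λ) = 0.5067/(9.8522−4.9917) = 0.10424 hr
In minutes: 0.10424·60 = 6.254 min

Final: 6.254 min


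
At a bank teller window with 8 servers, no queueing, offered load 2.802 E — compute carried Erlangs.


B(8,2.802) = 0.005733 (Erlang-B)
Carried load = a(1 − B) = 2.802·(1 − 0.005733) = 2.802·0.994267 = 2.7859 E

Final: 2.7859 Erlangs


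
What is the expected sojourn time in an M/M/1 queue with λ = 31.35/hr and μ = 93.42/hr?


W = 1/(μ−λ) = 1/(93.42 − 31.35) = 1/62.07 = 0.01611 hr

Final: 0.01611 hr


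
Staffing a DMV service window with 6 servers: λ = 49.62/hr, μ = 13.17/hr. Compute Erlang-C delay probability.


a = λ/μ = 3.7677; ρ = a/6 = 0.6279
P₀ = 0.021655 (from M/M/c formula)
C(c,a) = [a^c/(c!(1−ρ))]·P₀ = [2860.39434/(720·0.3721)]·0.021655
= 10.67783·0.021655 = 0.231224

Final: 0.231224


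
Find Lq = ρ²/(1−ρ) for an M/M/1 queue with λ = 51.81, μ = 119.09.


ρ = 51.81/119.09 = 0.4350
Lq = ρ²/(1−ρ) = 0.1893/0.5650 = 0.3350

Final: 0.3350


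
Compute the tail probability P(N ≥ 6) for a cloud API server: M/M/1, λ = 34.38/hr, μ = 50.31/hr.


ρ = 34.38/50.31 = 0.6834
P(N ≥ n) = ρ^n = 0.6834^6 = 0.101838

Final: 0.101838


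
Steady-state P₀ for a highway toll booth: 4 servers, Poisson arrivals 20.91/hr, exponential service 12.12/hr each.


a = λ/μ = 20.91/12.12 = 1.7252; ρ = a/c = 0.4313
Σ_{k=0}^{3} a^k/k! (terms k=0..3) = 1.00000 + 1.72525 + 1.48824 + 0.85586 = 5.06935
Tail: a^4/(4!(1−ρ)) = 8.85943/(24·0.5687) = 0.64911
P₀ = 1/(5.06935 + 0.64911) = 1/5.71846 = 0.174872

Final: 0.174872


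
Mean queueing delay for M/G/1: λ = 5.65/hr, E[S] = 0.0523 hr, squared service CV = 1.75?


ρ = λ·E[S] = 5.65·0.0523 = 0.2955
E[S²] = E[S]²(1+C_s²) = 0.0523²·(1+1.75) = 0.007522
Wq = λ·E[S²]/(2(1−ρ)) = 5.65·0.007522/(2·0.7045) = 0.03016 hr

Final: 0.03016 hr


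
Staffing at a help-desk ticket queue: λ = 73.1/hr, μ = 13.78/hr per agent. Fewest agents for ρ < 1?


Stability requires cμ > λ ⇔ c > λ/μ.
λ/μ = 73.1/13.78 = 5.3048
Minimum integer c = ⌊5.3048⌋ + 1 = 6
Check: 6·13.78 = 82.68 > 73.1, while 5·13.78 = 68.90 ≤ 73.1

Final: 6 servers


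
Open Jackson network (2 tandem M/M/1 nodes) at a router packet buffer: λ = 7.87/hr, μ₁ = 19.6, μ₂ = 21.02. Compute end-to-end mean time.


Each node sees arrival rate λ = 7.87/hr (tandem ⇒ throughput preserved).
W₁ = 1/(μ₁−λ) = 1/(19.6−7.87) = 0.08525 hr
W₂ = 1/(μ₂−λ) = 1/(21.02−7.87) = 0.07605 hr
W_total = W₁ + W₂ = 0.08525 + 0.07605 = 0.16130 hr

Final: 0.16130 hr


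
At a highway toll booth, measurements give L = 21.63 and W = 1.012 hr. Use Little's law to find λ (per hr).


λ = L/W = 21.63/1.012 = 21.3735 /hr

Final: 21.3735 /hr


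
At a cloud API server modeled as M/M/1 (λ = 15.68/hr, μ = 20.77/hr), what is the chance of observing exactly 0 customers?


ρ = 15.68/20.77 = 0.7549
P_n = (1−ρ)·ρ^n = (1 − 0.7549)·0.7549^0 = 0.2451·1.000000 = 0.245065

Final: 0.245065


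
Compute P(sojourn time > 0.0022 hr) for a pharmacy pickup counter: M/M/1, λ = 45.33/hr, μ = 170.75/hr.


W ~ Exponential(μ−λ) for M/M/1.
μ − λ = 170.75 − 45.33 = 125.4200
P(W > t) = e^{−(μ−λ)t} = e^{−0.2759} = 0.758871

Final: 0.758871


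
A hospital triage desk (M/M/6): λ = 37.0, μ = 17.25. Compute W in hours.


a = 2.1449; ρ = 0.3575; P₀ = 0.116812
Lq = P₀·a^c·ρ/(c!(1−ρ)²) = 0.01368
Wq = Lq/λ = 0.01368/37.0 = 0.0003698 hr
W = Wq + 1/μ = 0.0003698 + 0.05797 = 0.05834 hr

Final: 0.05834 hr


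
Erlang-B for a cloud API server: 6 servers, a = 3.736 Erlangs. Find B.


B(c,a) = (a^c/c!) / Σ_{k=0}^{c} a^k/k!
a^6/6! = 3.776667
Σ terms (k=0..6): 1.00000 + 3.73600 + 6.97885 + 8.69099 + 8.11739 + 6.06531 + 3.77667 = 38.365205
B = 3.776667/38.365205 = 0.098440

Final: 0.098440


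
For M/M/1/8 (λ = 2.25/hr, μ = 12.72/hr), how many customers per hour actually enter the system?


ρ = 0.1769; P_K = (1−ρ)ρ^8/(1−ρ^9) = 0.0000007889
λ_eff = λ(1 − P_K) = 2.25·(1 − 0.0000007889) = 2.25·0.999999 = 2.2500 /hr

Final: 2.2500 /hr


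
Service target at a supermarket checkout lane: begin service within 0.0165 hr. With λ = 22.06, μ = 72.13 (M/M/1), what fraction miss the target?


ρ = 22.06/72.13 = 0.3058
P(Wq > t) = ρ·e^{−(μ−λ)t} = 0.3058·e^{−0.8262}
= 0.3058·0.437729 = 0.133874

Final: 0.133874


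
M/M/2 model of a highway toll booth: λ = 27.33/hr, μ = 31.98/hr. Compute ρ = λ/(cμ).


ρ = λ/(cμ) = 27.33/(2·31.98) = 27.33/63.96 = 0.4273

Final: 0.4273


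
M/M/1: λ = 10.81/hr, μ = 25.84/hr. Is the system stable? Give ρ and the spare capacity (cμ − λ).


Total capacity cμ = 1·25.84 = 25.84/hr
ρ = λ/(cμ) = 10.81/25.84 = 0.4183
Stable ⇔ ρ < 1: YES
Spare capacity = cμ − λ = 25.84 − 10.81 = 15.03/hr

Final: ρ = 0.4183; stable; margin = 15.03/hr


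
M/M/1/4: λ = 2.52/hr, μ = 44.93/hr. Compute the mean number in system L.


ρ = 2.52/44.93 = 0.05609
L = ρ[1 − (K+1)ρ^K + Kρ^(K+1)] / [(1−ρ)(1−ρ^(K+1))]
Numerator: 0.05609·(1 − 5·0.000009896 + 4·0.0000005550) = 0.056085
Denominator: (0.9439)·(0.999999) = 0.943912
L = 0.056085/0.943912 = 0.05942

Final: 0.05942


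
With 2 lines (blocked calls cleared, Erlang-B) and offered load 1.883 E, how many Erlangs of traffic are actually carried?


B(2,1.883) = 0.380778 (Erlang-B)
Carried load = a(1 − B) = 1.883·(1 − 0.380778) = 1.883·0.619222 = 1.1660 E

Final: 1.1660 Erlangs


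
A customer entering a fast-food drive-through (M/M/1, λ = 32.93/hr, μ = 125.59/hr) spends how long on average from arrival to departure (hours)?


W = 1/(μ−λ) = 1/(125.59 − 32.93) = 1/92.66 = 0.01079 hr

Final: 0.01079 hr


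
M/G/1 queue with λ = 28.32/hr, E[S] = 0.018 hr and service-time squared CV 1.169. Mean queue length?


ρ = λ·E[S] = 28.32·0.018 = 0.5098
Lq = ρ²(1+C_s²)/(2(1−ρ)) = 0.2599·(1+1.169)/(2·0.4902)
= 0.2599·2.1690/0.9805 = 0.57485

Final: 0.57485


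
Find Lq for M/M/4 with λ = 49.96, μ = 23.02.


a = λ/μ = 2.1703; ρ = a/4 = 0.5426
P₀ = 0.108109
Lq = P₀·a^c·ρ / (c!·(1−ρ)²) = 0.108109·22.18546·0.5426/(24·0.20924)
= 0.25914

Final: 0.25914


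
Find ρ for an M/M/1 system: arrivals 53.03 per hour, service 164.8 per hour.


ρ = λ/μ = 53.03/164.8 = 0.3218

Final: 0.3218


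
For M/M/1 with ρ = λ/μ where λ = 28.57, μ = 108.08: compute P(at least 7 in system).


ρ = 28.57/108.08 = 0.2643
P(N ≥ n) = ρ^n = 0.2643^7 = 0.00009019

Final: 0.00009019


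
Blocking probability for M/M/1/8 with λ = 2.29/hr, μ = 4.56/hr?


ρ = λ/μ = 2.29/4.56 = 0.5022
P_K = (1−ρ)ρ^K/(1−ρ^(K+1)) = (0.4978·0.004045)/(1 − 0.002032)
= 0.002014/0.997968 = 0.002018

Final: 0.002018


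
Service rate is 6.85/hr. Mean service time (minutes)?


Mean service time = 1/μ = 1/6.85 hour = 0.14599 hour
In minutes: 0.14599 × 60 = 8.7591 min

Final: 8.7591 min


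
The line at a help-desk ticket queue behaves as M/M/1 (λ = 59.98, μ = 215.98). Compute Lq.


ρ = 59.98/215.98 = 0.2777
Lq = ρ²/(1−ρ) = 0.07712/0.7223 = 0.1068

Final: 0.1068


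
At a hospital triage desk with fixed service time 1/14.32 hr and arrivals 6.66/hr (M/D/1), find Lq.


ρ = 6.66/14.32 = 0.4651
M/D/1: Lq = ρ²/(2(1−ρ)) = 0.2163/(2·0.5349) = 0.20218

Final: 0.20218


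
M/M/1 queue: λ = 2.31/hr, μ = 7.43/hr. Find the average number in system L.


ρ = λ/μ = 2.31/7.43 = 0.3109
L = ρ/(1−ρ) = 0.3109/(1 − 0.3109) = 0.3109/0.6891 = 0.4512

Final: 0.4512


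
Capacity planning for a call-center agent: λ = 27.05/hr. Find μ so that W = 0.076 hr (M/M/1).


W = 1/(μ−λ) ⇒ μ − λ = 1/W = 1/0.076 = 13.1579
μ = λ + 1/W = 27.05 + 13.1579 = 40.2079 per hr

Final: 40.2079 /hr


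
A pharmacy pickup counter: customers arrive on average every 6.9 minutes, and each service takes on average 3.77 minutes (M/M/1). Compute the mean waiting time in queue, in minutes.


λ = 60/6.9 = 8.6957 /hr
μ = 60/3.77 = 15.9151 /hr
ρ = λ/μ = 8.6957/15.9151 = 0.5464
Wq = ρ/(μ−λ) = 0.5464/(15.9151−8.6957) = 0.07568 hr
In minutes: 0.07568·60 = 4.541 min

Final: 4.541 min


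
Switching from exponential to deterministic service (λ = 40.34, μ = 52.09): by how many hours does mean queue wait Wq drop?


ρ = 40.34/52.09 = 0.7744
Wq(M/M/1) = ρ/(μ−λ) = 0.7744/11.75 = 0.06591 hr
Wq(M/D/1) = ρ/(2(μ−λ)) = 0.03295 hr
Savings = 0.06591 − 0.03295 = 0.03295 hr

Final: 0.03295 hr


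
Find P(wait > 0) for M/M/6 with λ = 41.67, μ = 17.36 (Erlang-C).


a = λ/μ = 2.4003; ρ = a/6 = 0.4001
P₀ = 0.090284 (from M/M/c formula)
C(c,a) = [a^c/(c!(1−ρ))]·P₀ = [191.26816/(720·0.5999)]·0.090284
= 0.44279·0.090284 = 0.039977

Final: 0.039977


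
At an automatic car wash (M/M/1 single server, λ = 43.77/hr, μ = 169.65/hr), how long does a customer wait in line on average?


ρ = 43.77/169.65 = 0.2580
Wq = ρ/(μ−λ) = 0.2580/(169.65 − 43.77) = 0.2580/125.88 = 0.002050 hr

Final: 0.002050 hr


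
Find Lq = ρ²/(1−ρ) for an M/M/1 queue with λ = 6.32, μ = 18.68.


ρ = 6.32/18.68 = 0.3383
Lq = ρ²/(1−ρ) = 0.1145/0.6617 = 0.1730

Final: 0.1730


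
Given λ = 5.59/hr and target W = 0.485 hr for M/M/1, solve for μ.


W = 1/(μ−λ) ⇒ μ − λ = 1/W = 1/0.485 = 2.0619
μ = λ + 1/W = 5.59 + 2.0619 = 7.6519 per hr

Final: 7.6519 /hr


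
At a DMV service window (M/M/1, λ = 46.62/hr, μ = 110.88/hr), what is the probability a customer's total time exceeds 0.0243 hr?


W ~ Exponential(μ−λ) for M/M/1.
μ − λ = 110.88 − 46.62 = 64.2600
P(W > t) = e^{−(μ−λ)t} = e^{−1.5615} = 0.209817

Final: 0.209817


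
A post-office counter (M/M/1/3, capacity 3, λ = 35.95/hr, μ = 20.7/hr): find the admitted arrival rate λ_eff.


ρ = 1.7367; P_K = (1−ρ)ρ^3/(1−ρ^4) = 0.476588
λ_eff = λ(1 − P_K) = 35.95·(1 − 0.476588) = 35.95·0.523412 = 18.8167 /hr

Final: 18.8167 /hr


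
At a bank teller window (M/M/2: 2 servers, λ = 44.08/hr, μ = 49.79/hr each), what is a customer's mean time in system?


a = 0.8853; ρ = 0.4427; P₀ = 0.386329
Lq = P₀·a^c·ρ/(c!(1−ρ)²) = 0.21575
Wq = Lq/λ = 0.21575/44.08 = 0.004895 hr
W = Wq + 1/μ = 0.004895 + 0.02008 = 0.02498 hr

Final: 0.02498 hr


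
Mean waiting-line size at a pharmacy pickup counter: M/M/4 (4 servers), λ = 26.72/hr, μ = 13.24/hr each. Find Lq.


a = λ/μ = 2.0181; ρ = a/4 = 0.5045
P₀ = 0.127886
Lq = P₀·a^c·ρ / (c!·(1−ρ)²) = 0.127886·16.58799·0.5045/(24·0.24549)
= 0.18166

Final: 0.18166


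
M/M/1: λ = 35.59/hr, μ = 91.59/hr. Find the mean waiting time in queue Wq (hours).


ρ = 35.59/91.59 = 0.3886
Wq = ρ/(μ−λ) = 0.3886/(91.59 − 35.59) = 0.3886/56.00 = 0.006939 hr

Final: 0.006939 hr


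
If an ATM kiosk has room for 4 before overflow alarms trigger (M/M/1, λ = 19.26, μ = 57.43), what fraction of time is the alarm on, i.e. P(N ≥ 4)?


ρ = 19.26/57.43 = 0.3354
P(N ≥ n) = ρ^n = 0.3354^4 = 0.012649

Final: 0.012649


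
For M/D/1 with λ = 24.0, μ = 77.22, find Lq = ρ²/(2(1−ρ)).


ρ = 24.0/77.22 = 0.3108
M/D/1: Lq = ρ²/(2(1−ρ)) = 0.09660/(2·0.6892) = 0.07008

Final: 0.07008


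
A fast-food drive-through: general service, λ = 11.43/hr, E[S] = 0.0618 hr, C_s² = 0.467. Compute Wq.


ρ = λ·E[S] = 11.43·0.0618 = 0.7064
E[S²] = E[S]²(1+C_s²) = 0.0618²·(1+0.467) = 0.005603
Wq = λ·E[S²]/(2(1−ρ)) = 11.43·0.005603/(2·0.2936) = 0.10905 hr

Final: 0.10905 hr


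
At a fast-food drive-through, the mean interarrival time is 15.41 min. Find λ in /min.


λ = 1/(interarrival time) in consistent units.
1 minute = 1 min, so λ = 1/15.41 = 0.06489 per minute

Final: 0.06489 /min


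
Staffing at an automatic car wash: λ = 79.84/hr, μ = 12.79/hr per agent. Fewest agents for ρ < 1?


Stability requires cμ > λ ⇔ c > λ/μ.
λ/μ = 79.84/12.79 = 6.2424
Minimum integer c = ⌊6.2424⌋ + 1 = 7
Check: 7·12.79 = 89.53 > 79.84, while 6·12.79 = 76.74 ≤ 79.84

Final: 7 servers


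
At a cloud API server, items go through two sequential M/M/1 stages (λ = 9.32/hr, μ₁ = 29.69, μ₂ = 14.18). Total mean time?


Each node sees arrival rate λ = 9.32/hr (tandem ⇒ throughput preserved).
W₁ = 1/(μ₁−λ) = 1/(29.69−9.32) = 0.04909 hr
W₂ = 1/(μ₂−λ) = 1/(14.18−9.32) = 0.20576 hr
W_total = W₁ + W₂ = 0.04909 + 0.20576 = 0.25485 hr

Final: 0.25485 hr


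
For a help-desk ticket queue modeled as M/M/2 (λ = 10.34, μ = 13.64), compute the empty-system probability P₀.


a = λ/μ = 10.34/13.64 = 0.7581; ρ = a/c = 0.3790
Σ_{k=0}^{1} a^k/k! (terms k=0..1) = 1.00000 + 0.75806 = 1.75806
Tail: a^2/(2!(1−ρ)) = 0.57466/(2·0.6210) = 0.46271
P₀ = 1/(1.75806 + 0.46271) = 1/2.22078 = 0.450292

Final: 0.450292


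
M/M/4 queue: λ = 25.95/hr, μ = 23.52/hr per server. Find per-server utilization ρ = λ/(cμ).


ρ = λ/(cμ) = 25.95/(4·23.52) = 25.95/94.08 = 0.2758

Final: 0.2758


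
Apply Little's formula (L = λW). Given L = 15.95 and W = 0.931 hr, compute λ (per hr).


λ = L/W = 15.95/0.931 = 17.1321 /hr

Final: 17.1321 /hr


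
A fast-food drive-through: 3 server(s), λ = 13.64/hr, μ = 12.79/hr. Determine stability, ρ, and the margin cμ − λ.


Total capacity cμ = 3·12.79 = 38.37/hr
ρ = λ/(cμ) = 13.64/38.37 = 0.3555
Stable ⇔ ρ < 1: YES
Spare capacity = cμ − λ = 38.37 − 13.64 = 24.73/hr

Final: ρ = 0.3555; stable; margin = 24.73/hr


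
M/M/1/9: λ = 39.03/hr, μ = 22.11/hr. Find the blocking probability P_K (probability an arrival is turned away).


ρ = λ/μ = 39.03/22.11 = 1.7653
P_K = (1−ρ)ρ^K/(1−ρ^(K+1)) = (-0.7653·166.451717)/(1 − 293.831321)
= -127.379604/-292.831321 = 0.434993

Final: 0.434993


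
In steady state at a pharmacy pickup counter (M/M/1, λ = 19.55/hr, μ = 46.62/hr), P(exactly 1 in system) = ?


ρ = 19.55/46.62 = 0.4193
P_n = (1−ρ)·ρ^n = (1 − 0.4193)·0.4193^1 = 0.5807·0.419348 = 0.243495

Final: 0.243495


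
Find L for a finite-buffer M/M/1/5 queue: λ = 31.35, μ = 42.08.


ρ = 31.35/42.08 = 0.7450
L = ρ[1 − (K+1)ρ^K + Kρ^(K+1)] / [(1−ρ)(1−ρ^(K+1))]
Numerator: 0.7450·(1 − 6·0.229514 + 5·0.170990) = 0.356015
Denominator: (0.2550)·(0.829010) = 0.211390
L = 0.356015/0.211390 = 1.6842

Final: 1.6842


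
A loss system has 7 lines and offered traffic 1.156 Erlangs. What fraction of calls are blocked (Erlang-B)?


B(c,a) = (a^c/c!) / Σ_{k=0}^{c} a^k/k!
a^7/7! = 0.0005474
Σ terms (k=0..7): 1.00000 + 1.15600 + 0.66817 + 0.25747 + 0.07441 + 0.01720 + 0.003314 + 0.0005474 = 3.177108
B = 0.0005474/3.177108 = 0.0001723

Final: 0.0001723


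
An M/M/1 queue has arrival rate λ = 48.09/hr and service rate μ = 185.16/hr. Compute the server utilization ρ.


ρ = λ/μ = 48.09/185.16 = 0.2597

Final: 0.2597


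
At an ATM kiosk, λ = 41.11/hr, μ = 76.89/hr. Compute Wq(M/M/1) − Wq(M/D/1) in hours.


ρ = 41.11/76.89 = 0.5347
Wq(M/M/1) = ρ/(μ−λ) = 0.5347/35.78 = 0.01494 hr
Wq(M/D/1) = ρ/(2(μ−λ)) = 0.007471 hr
Savings = 0.01494 − 0.007471 = 0.007471 hr

Final: 0.007471 hr


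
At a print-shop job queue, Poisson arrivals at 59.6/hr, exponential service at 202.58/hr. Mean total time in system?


W = 1/(μ−λ) = 1/(202.58 − 59.6) = 1/142.98 = 0.006994 hr

Final: 0.006994 hr


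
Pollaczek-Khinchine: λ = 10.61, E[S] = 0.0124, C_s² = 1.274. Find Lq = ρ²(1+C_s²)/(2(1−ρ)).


ρ = λ·E[S] = 10.61·0.0124 = 0.1316
Lq = ρ²(1+C_s²)/(2(1−ρ)) = 0.01731·(1+1.274)/(2·0.8684)
= 0.01731·2.2740/1.7369 = 0.02266

Final: 0.02266


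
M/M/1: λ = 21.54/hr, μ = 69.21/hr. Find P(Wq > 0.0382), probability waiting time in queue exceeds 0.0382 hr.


ρ = 21.54/69.21 = 0.3112
P(Wq > t) = ρ·e^{−(μ−λ)t} = 0.3112·e^{−1.8210}
= 0.3112·0.161865 = 0.050377

Final: 0.050377


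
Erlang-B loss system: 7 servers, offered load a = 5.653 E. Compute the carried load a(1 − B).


B(7,5.653) = 0.162446 (Erlang-B)
Carried load = a(1 − B) = 5.653·(1 − 0.162446) = 5.653·0.837554 = 4.7347 E

Final: 4.7347 Erlangs


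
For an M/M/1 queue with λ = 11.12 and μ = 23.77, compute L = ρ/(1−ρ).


ρ = λ/μ = 11.12/23.77 = 0.4678
L = ρ/(1−ρ) = 0.4678/(1 − 0.4678) = 0.4678/0.5322 = 0.8791

Final: 0.8791


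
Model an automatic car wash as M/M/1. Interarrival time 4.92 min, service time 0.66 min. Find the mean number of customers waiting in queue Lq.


λ = 60/4.92 = 12.1951 /hr
μ = 60/0.66 = 90.9091 /hr
ρ = λ/μ = 12.1951/90.9091 = 0.1341
Lq = ρ²/(1−ρ) = 0.01800/0.8659 = 0.02078

Final: 0.02078


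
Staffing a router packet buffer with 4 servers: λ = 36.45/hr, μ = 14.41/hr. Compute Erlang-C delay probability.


a = λ/μ = 2.5295; ρ = a/4 = 0.6324
P₀ = 0.071093 (from M/M/c formula)
C(c,a) = [a^c/(c!(1−ρ))]·P₀ = [40.93872/(24·0.3676)]·0.071093
= 4.63998·0.071093 = 0.329870

Final: 0.329870


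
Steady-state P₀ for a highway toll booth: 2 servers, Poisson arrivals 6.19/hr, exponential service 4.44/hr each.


a = λ/μ = 6.19/4.44 = 1.3941; ρ = a/c = 0.6971
Σ_{k=0}^{1} a^k/k! (terms k=0..1) = 1.00000 + 1.39414 = 2.39414
Tail: a^2/(2!(1−ρ)) = 1.94364/(2·0.3029) = 3.20809
P₀ = 1/(2.39414 + 3.20809) = 1/5.60223 = 0.178500

Final: 0.178500


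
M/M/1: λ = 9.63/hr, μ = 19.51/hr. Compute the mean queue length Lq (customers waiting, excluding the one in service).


ρ = 9.63/19.51 = 0.4936
Lq = ρ²/(1−ρ) = 0.2436/0.5064 = 0.4811

Final: 0.4811


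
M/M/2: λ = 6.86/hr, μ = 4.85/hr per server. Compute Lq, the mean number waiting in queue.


a = λ/μ = 1.4144; ρ = a/2 = 0.7072
P₀ = 0.171498
Lq = P₀·a^c·ρ / (c!·(1−ρ)²) = 0.171498·2.00062·0.7072/(2·0.08572)
= 1.41531

Final: 1.41531


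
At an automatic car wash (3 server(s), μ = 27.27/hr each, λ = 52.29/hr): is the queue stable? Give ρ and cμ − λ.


Total capacity cμ = 3·27.27 = 81.81/hr
ρ = λ/(cμ) = 52.29/81.81 = 0.6392
Stable ⇔ ρ < 1: YES
Spare capacity = cμ − λ = 81.81 − 52.29 = 29.52/hr

Final: ρ = 0.6392; stable; margin = 29.52/hr


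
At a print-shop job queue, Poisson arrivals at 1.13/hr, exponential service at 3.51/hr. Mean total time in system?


W = 1/(μ−λ) = 1/(3.51 − 1.13) = 1/2.38 = 0.4202 hr

Final: 0.4202 hr


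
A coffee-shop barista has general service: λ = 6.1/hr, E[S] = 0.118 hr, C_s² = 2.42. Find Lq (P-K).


ρ = λ·E[S] = 6.1·0.118 = 0.7198
Lq = ρ²(1+C_s²)/(2(1−ρ)) = 0.5181·(1+2.42)/(2·0.2802)
= 0.5181·3.4200/0.5604 = 3.16193

Final: 3.16193


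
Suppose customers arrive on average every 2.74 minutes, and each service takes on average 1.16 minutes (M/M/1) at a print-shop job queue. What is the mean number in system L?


λ = 60/2.74 = 21.8978 /hr
μ = 60/1.16 = 51.7241 /hr
ρ = λ/μ = 21.8978/51.7241 = 0.4234
L = ρ/(1−ρ) = 0.4234/0.5766 = 0.7342

Final: 0.7342


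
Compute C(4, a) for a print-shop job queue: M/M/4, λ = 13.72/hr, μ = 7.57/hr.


a = λ/μ = 1.8124; ρ = a/4 = 0.4531
P₀ = 0.159510 (from M/M/c formula)
C(c,a) = [a^c/(c!(1−ρ))]·P₀ = [10.79029/(24·0.5469)]·0.159510
= 0.82209·0.159510 = 0.131131

Final: 0.131131


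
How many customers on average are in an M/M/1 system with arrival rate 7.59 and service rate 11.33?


ρ = λ/μ = 7.59/11.33 = 0.6699
L = ρ/(1−ρ) = 0.6699/(1 − 0.6699) = 0.6699/0.3301 = 2.0294

Final: 2.0294


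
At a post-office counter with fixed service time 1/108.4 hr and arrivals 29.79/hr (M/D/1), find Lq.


ρ = 29.79/108.4 = 0.2748
M/D/1: Lq = ρ²/(2(1−ρ)) = 0.07552/(2·0.7252) = 0.05207

Final: 0.05207


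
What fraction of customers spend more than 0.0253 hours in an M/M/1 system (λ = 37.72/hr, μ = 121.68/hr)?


W ~ Exponential(μ−λ) for M/M/1.
μ − λ = 121.68 − 37.72 = 83.9600
P(W > t) = e^{−(μ−λ)t} = e^{−2.1242} = 0.119530

Final: 0.119530


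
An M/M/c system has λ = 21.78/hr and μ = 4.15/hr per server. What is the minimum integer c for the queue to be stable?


Stability requires cμ > λ ⇔ c > λ/μ.
λ/μ = 21.78/4.15 = 5.2482
Minimum integer c = ⌊5.2482⌋ + 1 = 6
Check: 6·4.15 = 24.90 > 21.78, while 5·4.15 = 20.75 ≤ 21.78

Final: 6 servers


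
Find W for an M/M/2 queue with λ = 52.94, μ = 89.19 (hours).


a = 0.5936; ρ = 0.2968; P₀ = 0.542279
Lq = P₀·a^c·ρ/(c!(1−ρ)²) = 0.05733
Wq = Lq/λ = 0.05733/52.94 = 0.001083 hr
W = Wq + 1/μ = 0.001083 + 0.01121 = 0.01229 hr

Final: 0.01229 hr


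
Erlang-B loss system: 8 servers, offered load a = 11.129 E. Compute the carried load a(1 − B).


B(8,11.129) = 0.388150 (Erlang-B)
Carried load = a(1 − B) = 11.129·(1 − 0.388150) = 11.129·0.611850 = 6.8093 E

Final: 6.8093 Erlangs


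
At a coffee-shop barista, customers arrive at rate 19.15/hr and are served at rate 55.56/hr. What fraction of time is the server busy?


ρ = λ/μ = 19.15/55.56 = 0.3447

Final: 0.3447


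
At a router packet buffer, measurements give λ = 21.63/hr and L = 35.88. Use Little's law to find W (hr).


W = L/λ = 35.88/21.63 = 1.6588 hr

Final: 1.6588 hr


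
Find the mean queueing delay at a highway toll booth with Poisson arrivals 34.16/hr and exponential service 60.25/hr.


ρ = 34.16/60.25 = 0.5670
Wq = ρ/(μ−λ) = 0.5670/(60.25 − 34.16) = 0.5670/26.09 = 0.02173 hr

Final: 0.02173 hr


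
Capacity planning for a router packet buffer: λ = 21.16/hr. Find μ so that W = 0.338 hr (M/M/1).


W = 1/(μ−λ) ⇒ μ − λ = 1/W = 1/0.338 = 2.9586
μ = λ + 1/W = 21.16 + 2.9586 = 24.1186 per hr

Final: 24.1186 /hr


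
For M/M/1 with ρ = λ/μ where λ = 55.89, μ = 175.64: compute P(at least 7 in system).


ρ = 55.89/175.64 = 0.3182
P(N ≥ n) = ρ^n = 0.3182^7 = 0.0003304

Final: 0.0003304


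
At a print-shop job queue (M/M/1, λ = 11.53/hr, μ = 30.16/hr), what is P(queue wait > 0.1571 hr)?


ρ = 11.53/30.16 = 0.3823
P(Wq > t) = ρ·e^{−(μ−λ)t} = 0.3823·e^{−2.9268}
= 0.3823·0.053570 = 0.020479

Final: 0.020479


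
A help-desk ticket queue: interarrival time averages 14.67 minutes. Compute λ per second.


λ = 1/(interarrival time) in consistent units.
1 second = 0.0166667 min, so λ = 0.0166667/14.67 = 0.001136 per second

Final: 0.001136 /sec


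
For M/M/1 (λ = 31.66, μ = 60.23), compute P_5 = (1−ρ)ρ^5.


ρ = 31.66/60.23 = 0.5257
P_n = (1−ρ)·ρ^n = (1 − 0.5257)·0.5257^5 = 0.4743·0.040132 = 0.019037

Final: 0.019037


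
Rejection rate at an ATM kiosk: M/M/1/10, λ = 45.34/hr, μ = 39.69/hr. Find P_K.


ρ = λ/μ = 45.34/39.69 = 1.1424
P_K = (1−ρ)ρ^K/(1−ρ^(K+1)) = (-0.1424·3.784462)/(1 − 4.323193)
= -0.538730/-3.323193 = 0.162112

Final: 0.162112


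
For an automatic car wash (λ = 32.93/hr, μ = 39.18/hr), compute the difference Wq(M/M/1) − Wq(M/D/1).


ρ = 32.93/39.18 = 0.8405
Wq(M/M/1) = ρ/(μ−λ) = 0.8405/6.25 = 0.13448 hr
Wq(M/D/1) = ρ/(2(μ−λ)) = 0.06724 hr
Savings = 0.13448 − 0.06724 = 0.06724 hr

Final: 0.06724 hr


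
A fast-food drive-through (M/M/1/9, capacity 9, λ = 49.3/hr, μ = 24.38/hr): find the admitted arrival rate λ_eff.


ρ = 2.0221; P_K = (1−ρ)ρ^9/(1−ρ^10) = 0.505919
λ_eff = λ(1 − P_K) = 49.3·(1 − 0.505919) = 49.3·0.494081 = 24.3582 /hr

Final: 24.3582 /hr


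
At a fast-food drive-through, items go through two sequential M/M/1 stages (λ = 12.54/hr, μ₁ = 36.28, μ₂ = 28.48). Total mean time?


Each node sees arrival rate λ = 12.54/hr (tandem ⇒ throughput preserved).
W₁ = 1/(μ₁−λ) = 1/(36.28−12.54) = 0.04212 hr
W₂ = 1/(μ₂−λ) = 1/(28.48−12.54) = 0.06274 hr
W_total = W₁ + W₂ = 0.04212 + 0.06274 = 0.10486 hr

Final: 0.10486 hr


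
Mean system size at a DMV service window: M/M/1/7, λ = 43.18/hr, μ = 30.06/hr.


ρ = 43.18/30.06 = 1.4365
L = ρ[1 − (K+1)ρ^K + Kρ^(K+1)] / [(1−ρ)(1−ρ^(K+1))]
Numerator: 1.4365·(1 − 8·12.619892 + 7·18.127975) = 38.693490
Denominator: (-0.4365)·(-17.127975) = 7.475683
L = 38.693490/7.475683 = 5.1759

Final: 5.1759


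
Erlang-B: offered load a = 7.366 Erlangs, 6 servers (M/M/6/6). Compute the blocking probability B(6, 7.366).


B(c,a) = (a^c/c!) / Σ_{k=0}^{c} a^k/k!
a^6/6! = 221.849161
Σ terms (k=0..6): 1.00000 + 7.36600 + 27.12898 + 66.61068 + 122.66357 + 180.70798 + 221.84916 = 627.326376
B = 221.849161/627.326376 = 0.353642

Final: 0.353642


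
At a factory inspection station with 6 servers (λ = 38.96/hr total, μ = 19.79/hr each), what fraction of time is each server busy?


ρ = λ/(cμ) = 38.96/(6·19.79) = 38.96/118.74 = 0.3281

Final: 0.3281


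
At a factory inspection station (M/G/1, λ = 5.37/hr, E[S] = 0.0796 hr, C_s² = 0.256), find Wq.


ρ = λ·E[S] = 5.37·0.0796 = 0.4275
E[S²] = E[S]²(1+C_s²) = 0.0796²·(1+0.256) = 0.007958
Wq = λ·E[S²]/(2(1−ρ)) = 5.37·0.007958/(2·0.5725) = 0.03732 hr

Final: 0.03732 hr


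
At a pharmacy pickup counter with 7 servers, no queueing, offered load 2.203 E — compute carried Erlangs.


B(7,2.203) = 0.005531 (Erlang-B)
Carried load = a(1 − B) = 2.203·(1 − 0.005531) = 2.203·0.994469 = 2.1908 E

Final: 2.1908 Erlangs


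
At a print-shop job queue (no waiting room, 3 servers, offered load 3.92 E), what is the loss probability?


B(c,a) = (a^c/c!) / Σ_{k=0}^{c} a^k/k!
a^3/3! = 10.039381
Σ terms (k=0..3): 1.00000 + 3.92000 + 7.68320 + 10.03938 = 22.642581
B = 10.039381/22.642581 = 0.443385

Final: 0.443385


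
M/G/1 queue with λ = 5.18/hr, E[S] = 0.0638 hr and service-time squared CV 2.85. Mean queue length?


ρ = λ·E[S] = 5.18·0.0638 = 0.3305
Lq = ρ²(1+C_s²)/(2(1−ρ)) = 0.1092·(1+2.85)/(2·0.6695)
= 0.1092·3.8500/1.3390 = 0.31403

Final: 0.31403


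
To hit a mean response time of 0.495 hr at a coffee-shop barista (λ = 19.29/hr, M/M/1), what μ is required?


W = 1/(μ−λ) ⇒ μ − λ = 1/W = 1/0.495 = 2.0202
μ = λ + 1/W = 19.29 + 2.0202 = 21.3102 per hr

Final: 21.3102 /hr


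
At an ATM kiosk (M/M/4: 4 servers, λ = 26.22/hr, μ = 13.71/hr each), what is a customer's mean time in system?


a = 1.9125; ρ = 0.4781; P₀ = 0.143366
Lq = P₀·a^c·ρ/(c!(1−ρ)²) = 0.14028
Wq = Lq/λ = 0.14028/26.22 = 0.005350 hr
W = Wq + 1/μ = 0.005350 + 0.07294 = 0.07829 hr

Final: 0.07829 hr
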